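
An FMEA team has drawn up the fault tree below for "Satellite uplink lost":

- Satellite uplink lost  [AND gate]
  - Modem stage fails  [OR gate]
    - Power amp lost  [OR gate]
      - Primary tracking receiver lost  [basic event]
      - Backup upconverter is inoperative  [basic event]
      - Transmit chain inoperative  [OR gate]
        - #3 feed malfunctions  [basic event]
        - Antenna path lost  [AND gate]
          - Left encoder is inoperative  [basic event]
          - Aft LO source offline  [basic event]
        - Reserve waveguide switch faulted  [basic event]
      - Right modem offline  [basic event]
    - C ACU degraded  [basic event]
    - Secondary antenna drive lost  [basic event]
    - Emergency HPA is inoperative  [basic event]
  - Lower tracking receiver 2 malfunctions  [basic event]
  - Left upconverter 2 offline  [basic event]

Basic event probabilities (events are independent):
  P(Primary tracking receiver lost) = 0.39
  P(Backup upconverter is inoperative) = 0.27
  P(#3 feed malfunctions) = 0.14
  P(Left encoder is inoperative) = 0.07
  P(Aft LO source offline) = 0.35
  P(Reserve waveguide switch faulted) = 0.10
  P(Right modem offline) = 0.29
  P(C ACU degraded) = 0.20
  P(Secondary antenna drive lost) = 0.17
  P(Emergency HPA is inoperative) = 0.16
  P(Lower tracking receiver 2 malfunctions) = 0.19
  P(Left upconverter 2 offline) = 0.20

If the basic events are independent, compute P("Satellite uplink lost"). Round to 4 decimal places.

P(Antenna path lost) [AND] = 0.07 × 0.35 = 0.024500
P(Transmit chain inoperative) [OR] = 1 − (1−0.14) × (1−0.024500) × (1−0.10) = 0.244963
P(Power amp lost) [OR] = 1 − (1−0.39) × (1−0.27) × (1−0.244963) × (1−0.29) = 0.761285
P(Modem stage fails) [OR] = 1 − (1−0.761285) × (1−0.20) × (1−0.17) × (1−0.16) = 0.866854
P(Satellite uplink lost) [AND] = 0.866854 × 0.19 × 0.20 = 0.032940
Rounded to 4 decimal places: P(Satellite uplink lost) ≈ 0.0329.

0.0329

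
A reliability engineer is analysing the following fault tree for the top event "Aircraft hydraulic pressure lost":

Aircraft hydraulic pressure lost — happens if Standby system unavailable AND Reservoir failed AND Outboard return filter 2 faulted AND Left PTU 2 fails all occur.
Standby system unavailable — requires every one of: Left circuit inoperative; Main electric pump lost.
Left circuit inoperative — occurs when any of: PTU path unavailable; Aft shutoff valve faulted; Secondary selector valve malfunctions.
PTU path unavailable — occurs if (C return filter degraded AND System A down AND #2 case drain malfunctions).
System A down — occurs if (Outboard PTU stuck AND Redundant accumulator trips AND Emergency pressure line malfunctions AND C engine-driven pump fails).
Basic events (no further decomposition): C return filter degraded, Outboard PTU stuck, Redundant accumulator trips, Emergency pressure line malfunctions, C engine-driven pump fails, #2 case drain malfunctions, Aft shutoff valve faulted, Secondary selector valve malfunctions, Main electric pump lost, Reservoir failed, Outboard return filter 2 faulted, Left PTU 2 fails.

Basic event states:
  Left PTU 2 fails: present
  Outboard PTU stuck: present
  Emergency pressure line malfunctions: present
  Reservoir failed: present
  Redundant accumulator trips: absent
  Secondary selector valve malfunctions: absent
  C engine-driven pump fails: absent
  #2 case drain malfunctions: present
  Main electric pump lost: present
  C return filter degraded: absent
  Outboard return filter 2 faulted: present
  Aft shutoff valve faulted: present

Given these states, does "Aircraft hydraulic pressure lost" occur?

System A down [AND]: Outboard PTU stuck=occurs, Redundant accumulator trips=not, Emergency pressure line malfunctions=occurs, C engine-driven pump fails=not → not all inputs occur → does not occur.
PTU path unavailable [AND]: C return filter degraded=not, System A down=not, #2 case drain malfunctions=occurs → not all inputs occur → does not occur.
Left circuit inoperative [OR]: PTU path unavailable=not, Aft shutoff valve faulted=occurs, Secondary selector valve malfunctions=not → at least one input occurs → occurs.
Standby system unavailable [AND]: Left circuit inoperative=occurs, Main electric pump lost=occurs → all inputs occur → occurs.
Aircraft hydraulic pressure lost [AND]: Standby system unavailable=occurs, Reservoir failed=occurs, Outboard return filter 2 faulted=occurs, Left PTU 2 fails=occurs → all inputs occur → occurs.

Yes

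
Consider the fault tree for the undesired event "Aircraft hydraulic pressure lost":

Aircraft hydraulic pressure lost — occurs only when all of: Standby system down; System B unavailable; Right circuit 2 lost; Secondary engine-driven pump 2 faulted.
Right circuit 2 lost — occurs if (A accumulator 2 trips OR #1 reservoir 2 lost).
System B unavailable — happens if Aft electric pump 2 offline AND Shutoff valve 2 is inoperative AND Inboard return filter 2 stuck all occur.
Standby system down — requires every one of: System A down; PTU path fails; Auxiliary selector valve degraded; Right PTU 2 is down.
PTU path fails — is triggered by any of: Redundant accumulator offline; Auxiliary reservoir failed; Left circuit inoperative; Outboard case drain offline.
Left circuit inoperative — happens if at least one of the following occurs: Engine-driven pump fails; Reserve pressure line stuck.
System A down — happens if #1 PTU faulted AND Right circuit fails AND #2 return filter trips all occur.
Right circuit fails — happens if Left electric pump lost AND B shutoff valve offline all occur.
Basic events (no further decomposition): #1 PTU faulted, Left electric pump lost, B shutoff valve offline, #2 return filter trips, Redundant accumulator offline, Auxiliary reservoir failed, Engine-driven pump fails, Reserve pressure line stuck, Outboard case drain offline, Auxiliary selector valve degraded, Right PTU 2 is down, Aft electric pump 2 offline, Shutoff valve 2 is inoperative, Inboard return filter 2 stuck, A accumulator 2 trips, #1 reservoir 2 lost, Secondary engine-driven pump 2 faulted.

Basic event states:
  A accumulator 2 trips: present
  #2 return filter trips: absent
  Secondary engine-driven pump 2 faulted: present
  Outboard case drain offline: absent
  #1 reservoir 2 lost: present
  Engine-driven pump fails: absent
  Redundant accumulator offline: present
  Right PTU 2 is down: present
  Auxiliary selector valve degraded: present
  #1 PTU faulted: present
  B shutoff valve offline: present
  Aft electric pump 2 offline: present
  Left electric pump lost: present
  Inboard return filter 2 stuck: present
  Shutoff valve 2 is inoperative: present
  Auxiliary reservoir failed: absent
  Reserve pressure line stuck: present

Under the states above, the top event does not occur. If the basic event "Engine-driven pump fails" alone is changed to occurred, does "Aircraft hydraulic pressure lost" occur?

Counterfactual: set "Engine-driven pump fails" to occurred.
Right circuit fails [AND]: Left electric pump lost=occurs, B shutoff valve offline=occurs → all inputs occur → occurs.
System A down [AND]: #1 PTU faulted=occurs, Right circuit fails=occurs, #2 return filter trips=not → not all inputs occur → does not occur.
Left circuit inoperative [OR]: Engine-driven pump fails=occurs, Reserve pressure line stuck=occurs → at least one input occurs → occurs.
PTU path fails [OR]: Redundant accumulator offline=occurs, Auxiliary reservoir failed=not, Left circuit inoperative=occurs, Outboard case drain offline=not → at least one input occurs → occurs.
Standby system down [AND]: System A down=not, PTU path fails=occurs, Auxiliary selector valve degraded=occurs, Right PTU 2 is down=occurs → not all inputs occur → does not occur.
System B unavailable [AND]: Aft electric pump 2 offline=occurs, Shutoff valve 2 is inoperative=occurs, Inboard return filter 2 stuck=occurs → all inputs occur → occurs.
Right circuit 2 lost [OR]: A accumulator 2 trips=occurs, #1 reservoir 2 lost=occurs → at least one input occurs → occurs.
Aircraft hydraulic pressure lost [AND]: Standby system down=not, System B unavailable=occurs, Right circuit 2 lost=occurs, Secondary engine-driven pump 2 faulted=occurs → not all inputs occur → does not occur.

No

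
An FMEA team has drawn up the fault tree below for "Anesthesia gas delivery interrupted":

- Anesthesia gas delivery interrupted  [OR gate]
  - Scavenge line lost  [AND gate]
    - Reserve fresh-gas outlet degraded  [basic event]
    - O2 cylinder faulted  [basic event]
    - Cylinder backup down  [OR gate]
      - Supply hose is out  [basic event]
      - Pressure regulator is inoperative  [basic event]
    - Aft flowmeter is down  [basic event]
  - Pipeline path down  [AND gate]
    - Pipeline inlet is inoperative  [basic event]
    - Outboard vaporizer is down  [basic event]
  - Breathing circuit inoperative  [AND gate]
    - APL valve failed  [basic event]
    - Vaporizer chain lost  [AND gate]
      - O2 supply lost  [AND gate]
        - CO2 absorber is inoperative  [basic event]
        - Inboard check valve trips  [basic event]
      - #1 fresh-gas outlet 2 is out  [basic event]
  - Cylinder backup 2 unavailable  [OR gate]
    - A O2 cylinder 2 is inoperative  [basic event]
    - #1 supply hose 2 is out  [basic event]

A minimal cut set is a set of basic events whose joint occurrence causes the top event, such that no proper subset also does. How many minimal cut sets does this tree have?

Cylinder backup down [OR]: union of children's cut sets → 2 cut set(s).
Scavenge line lost [AND]: one cut set from each child combined → 1 × 1 × 2 × 1 = 2 cut set(s).
Pipeline path down [AND]: one cut set from each child combined → 1 × 1 = 1 cut set(s).
O2 supply lost [AND]: one cut set from each child combined → 1 × 1 = 1 cut set(s).
Vaporizer chain lost [AND]: one cut set from each child combined → 1 × 1 = 1 cut set(s).
Breathing circuit inoperative [AND]: one cut set from each child combined → 1 × 1 = 1 cut set(s).
Cylinder backup 2 unavailable [OR]: union of children's cut sets → 2 cut set(s).
Anesthesia gas delivery interrupted [OR]: union of children's cut sets → 6 cut set(s).
Minimal cut sets: {Aft flowmeter is down, O2 cylinder faulted, Reserve fresh-gas outlet degraded, Supply hose is out}; {Aft flowmeter is down, O2 cylinder faulted, Pressure regulator is inoperative, Reserve fresh-gas outlet degraded}; {Outboard vaporizer is down, Pipeline inlet is inoperative}; {#1 fresh-gas outlet 2 is out, APL valve failed, CO2 absorber is inoperative, Inboard check valve trips}; {A O2 cylinder 2 is inoperative}; {#1 supply hose 2 is out}.

6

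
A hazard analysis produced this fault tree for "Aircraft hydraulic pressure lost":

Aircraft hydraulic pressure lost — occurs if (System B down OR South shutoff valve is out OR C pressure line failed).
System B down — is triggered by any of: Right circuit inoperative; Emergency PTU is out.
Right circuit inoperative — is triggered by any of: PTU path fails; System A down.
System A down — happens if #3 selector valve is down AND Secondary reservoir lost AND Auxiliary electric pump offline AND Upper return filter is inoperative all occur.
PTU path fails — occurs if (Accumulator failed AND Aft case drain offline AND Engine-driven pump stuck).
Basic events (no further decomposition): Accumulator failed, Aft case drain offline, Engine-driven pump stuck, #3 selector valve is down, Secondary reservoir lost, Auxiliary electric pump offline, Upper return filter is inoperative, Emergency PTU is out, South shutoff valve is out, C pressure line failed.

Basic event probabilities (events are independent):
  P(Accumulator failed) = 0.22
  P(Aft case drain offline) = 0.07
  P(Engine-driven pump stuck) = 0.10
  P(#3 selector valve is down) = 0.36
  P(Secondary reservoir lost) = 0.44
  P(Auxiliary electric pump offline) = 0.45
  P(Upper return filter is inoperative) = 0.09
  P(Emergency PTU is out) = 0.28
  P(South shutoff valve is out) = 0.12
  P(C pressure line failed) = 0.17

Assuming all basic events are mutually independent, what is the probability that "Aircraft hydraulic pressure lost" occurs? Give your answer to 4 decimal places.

P(PTU path fails) [AND] = 0.22 × 0.07 × 0.10 = 0.001540
P(System A down) [AND] = 0.36 × 0.44 × 0.45 × 0.09 = 0.006415
P(Right circuit inoperative) [OR] = 1 − (1−0.001540) × (1−0.006415) = 0.007945
P(System B down) [OR] = 1 − (1−0.007945) × (1−0.28) = 0.285720
P(Aircraft hydraulic pressure lost) [OR] = 1 − (1−0.285720) × (1−0.12) × (1−0.17) = 0.478290
Rounded to 4 decimal places: P(Aircraft hydraulic pressure lost) ≈ 0.4783.

0.4783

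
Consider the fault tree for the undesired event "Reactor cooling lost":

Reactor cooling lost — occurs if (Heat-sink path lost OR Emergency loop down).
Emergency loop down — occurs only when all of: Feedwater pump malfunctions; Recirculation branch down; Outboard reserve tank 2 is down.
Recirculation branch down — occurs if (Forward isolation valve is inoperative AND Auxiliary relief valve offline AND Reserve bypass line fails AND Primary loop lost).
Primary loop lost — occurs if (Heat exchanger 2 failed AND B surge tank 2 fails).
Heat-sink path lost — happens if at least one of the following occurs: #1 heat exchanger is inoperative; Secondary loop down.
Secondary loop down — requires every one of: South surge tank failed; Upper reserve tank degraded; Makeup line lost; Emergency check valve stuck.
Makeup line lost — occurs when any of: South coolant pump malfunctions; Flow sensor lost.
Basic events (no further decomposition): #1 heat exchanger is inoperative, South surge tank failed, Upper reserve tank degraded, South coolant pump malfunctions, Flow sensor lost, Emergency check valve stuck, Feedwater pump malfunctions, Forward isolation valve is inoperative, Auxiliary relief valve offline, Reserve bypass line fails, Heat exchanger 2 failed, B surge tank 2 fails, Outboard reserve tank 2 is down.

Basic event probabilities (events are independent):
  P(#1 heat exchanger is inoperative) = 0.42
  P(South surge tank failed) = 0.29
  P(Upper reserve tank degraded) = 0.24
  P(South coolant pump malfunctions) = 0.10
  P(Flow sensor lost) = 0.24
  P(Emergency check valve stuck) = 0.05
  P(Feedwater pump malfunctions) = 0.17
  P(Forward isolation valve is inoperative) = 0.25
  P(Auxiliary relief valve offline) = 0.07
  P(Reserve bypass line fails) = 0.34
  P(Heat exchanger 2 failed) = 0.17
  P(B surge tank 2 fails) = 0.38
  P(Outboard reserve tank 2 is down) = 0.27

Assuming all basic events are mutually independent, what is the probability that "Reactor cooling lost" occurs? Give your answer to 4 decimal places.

P(Makeup line lost) [OR] = 1 − (1−0.10) × (1−0.24) = 0.316000
P(Secondary loop down) [AND] = 0.29 × 0.24 × 0.316000 × 0.05 = 0.001100
P(Heat-sink path lost) [OR] = 1 − (1−0.42) × (1−0.001100) = 0.420638
P(Primary loop lost) [AND] = 0.17 × 0.38 = 0.064600
P(Recirculation branch down) [AND] = 0.25 × 0.07 × 0.34 × 0.064600 = 0.000384
P(Emergency loop down) [AND] = 0.17 × 0.000384 × 0.27 = 0.000018
P(Reactor cooling lost) [OR] = 1 − (1−0.420638) × (1−0.000018) = 0.420648
Rounded to 4 decimal places: P(Reactor cooling lost) ≈ 0.4206.

0.4206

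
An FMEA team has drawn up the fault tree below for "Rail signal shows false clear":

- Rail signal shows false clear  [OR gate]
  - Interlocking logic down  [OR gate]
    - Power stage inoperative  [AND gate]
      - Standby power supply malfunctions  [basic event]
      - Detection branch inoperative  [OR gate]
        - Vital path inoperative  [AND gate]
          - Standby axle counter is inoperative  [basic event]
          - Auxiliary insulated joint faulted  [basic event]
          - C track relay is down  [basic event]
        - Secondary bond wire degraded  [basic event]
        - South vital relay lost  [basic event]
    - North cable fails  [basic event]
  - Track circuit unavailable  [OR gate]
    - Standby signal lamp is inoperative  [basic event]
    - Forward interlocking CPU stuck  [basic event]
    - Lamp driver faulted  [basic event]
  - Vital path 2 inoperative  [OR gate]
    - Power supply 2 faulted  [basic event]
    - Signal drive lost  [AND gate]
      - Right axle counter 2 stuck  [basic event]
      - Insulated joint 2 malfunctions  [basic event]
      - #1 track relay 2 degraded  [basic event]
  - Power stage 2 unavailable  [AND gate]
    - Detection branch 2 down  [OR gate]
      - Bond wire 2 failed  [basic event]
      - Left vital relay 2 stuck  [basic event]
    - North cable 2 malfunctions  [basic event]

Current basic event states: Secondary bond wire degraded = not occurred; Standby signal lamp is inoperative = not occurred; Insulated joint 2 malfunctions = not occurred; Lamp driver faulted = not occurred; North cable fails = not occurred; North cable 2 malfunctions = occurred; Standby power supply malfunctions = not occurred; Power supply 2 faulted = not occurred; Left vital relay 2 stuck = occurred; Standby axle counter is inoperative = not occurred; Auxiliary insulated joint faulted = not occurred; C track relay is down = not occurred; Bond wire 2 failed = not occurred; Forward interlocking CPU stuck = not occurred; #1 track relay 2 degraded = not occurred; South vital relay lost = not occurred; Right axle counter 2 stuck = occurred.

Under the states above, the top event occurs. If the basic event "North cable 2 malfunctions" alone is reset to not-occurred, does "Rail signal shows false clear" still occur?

No

Counterfactual: set "North cable 2 malfunctions" to not occurred.
Vital path inoperative [AND]: Standby axle counter is inoperative=not, Auxiliary insulated joint faulted=not, C track relay is down=not → not all inputs occur → does not occur.
Detection branch inoperative [OR]: Vital path inoperative=not, Secondary bond wire degraded=not, South vital relay lost=not → no input occurs → does not occur.
Power stage inoperative [AND]: Standby power supply malfunctions=not, Detection branch inoperative=not → not all inputs occur → does not occur.
Interlocking logic down [OR]: Power stage inoperative=not, North cable fails=not → no input occurs → does not occur.
Track circuit unavailable [OR]: Standby signal lamp is inoperative=not, Forward interlocking CPU stuck=not, Lamp driver faulted=not → no input occurs → does not occur.
Signal drive lost [AND]: Right axle counter 2 stuck=occurs, Insulated joint 2 malfunctions=not, #1 track relay 2 degraded=not → not all inputs occur → does not occur.
Vital path 2 inoperative [OR]: Power supply 2 faulted=not, Signal drive lost=not → no input occurs → does not occur.
Detection branch 2 down [OR]: Bond wire 2 failed=not, Left vital relay 2 stuck=occurs → at least one input occurs → occurs.
Power stage 2 unavailable [AND]: Detection branch 2 down=occurs, North cable 2 malfunctions=not → not all inputs occur → does not occur.
Rail signal shows false clear [OR]: Interlocking logic down=not, Track circuit unavailable=not, Vital path 2 inoperative=not, Power stage 2 unavailable=not → no input occurs → does not occur.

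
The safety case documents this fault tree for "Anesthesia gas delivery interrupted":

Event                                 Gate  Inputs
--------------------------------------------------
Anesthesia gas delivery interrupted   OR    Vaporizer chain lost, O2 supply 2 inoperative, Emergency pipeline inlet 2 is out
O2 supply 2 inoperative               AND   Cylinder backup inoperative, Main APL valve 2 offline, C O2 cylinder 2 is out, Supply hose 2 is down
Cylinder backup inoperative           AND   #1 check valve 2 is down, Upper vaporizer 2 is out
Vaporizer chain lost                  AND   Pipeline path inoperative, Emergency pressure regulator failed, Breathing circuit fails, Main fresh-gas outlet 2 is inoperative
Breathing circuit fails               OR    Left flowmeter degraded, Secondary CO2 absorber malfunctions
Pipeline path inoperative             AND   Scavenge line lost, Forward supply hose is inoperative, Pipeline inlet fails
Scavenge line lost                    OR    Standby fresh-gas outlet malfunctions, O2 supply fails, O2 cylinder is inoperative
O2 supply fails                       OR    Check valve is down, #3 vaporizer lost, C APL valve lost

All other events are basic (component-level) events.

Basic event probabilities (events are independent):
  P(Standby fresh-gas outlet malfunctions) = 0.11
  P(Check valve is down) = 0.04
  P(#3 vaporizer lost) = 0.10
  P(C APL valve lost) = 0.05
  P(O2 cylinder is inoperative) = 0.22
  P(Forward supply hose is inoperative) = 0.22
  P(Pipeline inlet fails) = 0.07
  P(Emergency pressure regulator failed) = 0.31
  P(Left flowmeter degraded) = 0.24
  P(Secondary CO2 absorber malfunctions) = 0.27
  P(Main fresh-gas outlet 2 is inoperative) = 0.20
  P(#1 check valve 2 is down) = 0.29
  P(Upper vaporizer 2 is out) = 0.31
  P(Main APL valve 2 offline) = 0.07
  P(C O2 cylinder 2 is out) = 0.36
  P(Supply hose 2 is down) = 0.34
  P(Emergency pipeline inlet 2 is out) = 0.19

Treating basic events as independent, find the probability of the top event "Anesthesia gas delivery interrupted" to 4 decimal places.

0.1908

P(O2 supply fails) [OR] = 1 − (1−0.04) × (1−0.10) × (1−0.05) = 0.179200
P(Scavenge line lost) [OR] = 1 − (1−0.11) × (1−0.179200) × (1−0.22) = 0.430201
P(Pipeline path inoperative) [AND] = 0.430201 × 0.22 × 0.07 = 0.006625
P(Breathing circuit fails) [OR] = 1 − (1−0.24) × (1−0.27) = 0.445200
P(Vaporizer chain lost) [AND] = 0.006625 × 0.31 × 0.445200 × 0.20 = 0.000183
P(Cylinder backup inoperative) [AND] = 0.29 × 0.31 = 0.089900
P(O2 supply 2 inoperative) [AND] = 0.089900 × 0.07 × 0.36 × 0.34 = 0.000770
P(Anesthesia gas delivery interrupted) [OR] = 1 − (1−0.000183) × (1−0.000770) × (1−0.19) = 0.190772
Rounded to 4 decimal places: P(Anesthesia gas delivery interrupted) ≈ 0.1908.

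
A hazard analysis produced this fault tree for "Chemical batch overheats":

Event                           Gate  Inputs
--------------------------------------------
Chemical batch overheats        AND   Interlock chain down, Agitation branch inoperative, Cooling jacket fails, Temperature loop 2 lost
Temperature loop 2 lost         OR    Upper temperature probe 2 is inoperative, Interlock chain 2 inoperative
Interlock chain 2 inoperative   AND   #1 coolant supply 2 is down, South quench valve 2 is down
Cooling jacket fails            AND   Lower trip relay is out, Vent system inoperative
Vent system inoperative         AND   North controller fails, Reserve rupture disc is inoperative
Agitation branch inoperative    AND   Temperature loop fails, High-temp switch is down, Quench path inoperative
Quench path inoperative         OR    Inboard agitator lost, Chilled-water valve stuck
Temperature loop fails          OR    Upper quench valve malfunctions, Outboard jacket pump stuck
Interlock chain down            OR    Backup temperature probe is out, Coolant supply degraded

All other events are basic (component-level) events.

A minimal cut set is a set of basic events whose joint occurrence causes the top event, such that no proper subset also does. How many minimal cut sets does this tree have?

16

Interlock chain down [OR]: union of children's cut sets → 2 cut set(s).
Temperature loop fails [OR]: union of children's cut sets → 2 cut set(s).
Quench path inoperative [OR]: union of children's cut sets → 2 cut set(s).
Agitation branch inoperative [AND]: one cut set from each child combined → 2 × 1 × 2 = 4 cut set(s).
Vent system inoperative [AND]: one cut set from each child combined → 1 × 1 = 1 cut set(s).
Cooling jacket fails [AND]: one cut set from each child combined → 1 × 1 = 1 cut set(s).
Interlock chain 2 inoperative [AND]: one cut set from each child combined → 1 × 1 = 1 cut set(s).
Temperature loop 2 lost [OR]: union of children's cut sets → 2 cut set(s).
Chemical batch overheats [AND]: one cut set from each child combined → 2 × 4 × 1 × 2 = 16 cut set(s).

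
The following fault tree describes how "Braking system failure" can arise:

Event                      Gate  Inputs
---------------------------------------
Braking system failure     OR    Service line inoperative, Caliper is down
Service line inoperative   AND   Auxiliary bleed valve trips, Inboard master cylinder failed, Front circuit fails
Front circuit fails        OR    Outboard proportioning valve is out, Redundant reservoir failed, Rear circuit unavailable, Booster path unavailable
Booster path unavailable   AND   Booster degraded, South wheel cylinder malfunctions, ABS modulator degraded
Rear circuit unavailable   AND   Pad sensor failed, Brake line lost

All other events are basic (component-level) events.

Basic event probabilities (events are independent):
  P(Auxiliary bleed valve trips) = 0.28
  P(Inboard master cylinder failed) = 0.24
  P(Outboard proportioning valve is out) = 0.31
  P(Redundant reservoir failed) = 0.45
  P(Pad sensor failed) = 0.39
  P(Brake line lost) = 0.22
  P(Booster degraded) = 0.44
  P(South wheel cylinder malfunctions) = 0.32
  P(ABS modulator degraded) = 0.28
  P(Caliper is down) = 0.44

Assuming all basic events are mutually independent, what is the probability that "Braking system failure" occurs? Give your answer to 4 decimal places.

P(Rear circuit unavailable) [AND] = 0.39 × 0.22 = 0.085800
P(Booster path unavailable) [AND] = 0.44 × 0.32 × 0.28 = 0.039424
P(Front circuit fails) [OR] = 1 − (1−0.31) × (1−0.45) × (1−0.085800) × (1−0.039424) = 0.666739
P(Service line inoperative) [AND] = 0.28 × 0.24 × 0.666739 = 0.044805
P(Braking system failure) [OR] = 1 − (1−0.044805) × (1−0.44) = 0.465091
Rounded to 4 decimal places: P(Braking system failure) ≈ 0.4651.

0.4651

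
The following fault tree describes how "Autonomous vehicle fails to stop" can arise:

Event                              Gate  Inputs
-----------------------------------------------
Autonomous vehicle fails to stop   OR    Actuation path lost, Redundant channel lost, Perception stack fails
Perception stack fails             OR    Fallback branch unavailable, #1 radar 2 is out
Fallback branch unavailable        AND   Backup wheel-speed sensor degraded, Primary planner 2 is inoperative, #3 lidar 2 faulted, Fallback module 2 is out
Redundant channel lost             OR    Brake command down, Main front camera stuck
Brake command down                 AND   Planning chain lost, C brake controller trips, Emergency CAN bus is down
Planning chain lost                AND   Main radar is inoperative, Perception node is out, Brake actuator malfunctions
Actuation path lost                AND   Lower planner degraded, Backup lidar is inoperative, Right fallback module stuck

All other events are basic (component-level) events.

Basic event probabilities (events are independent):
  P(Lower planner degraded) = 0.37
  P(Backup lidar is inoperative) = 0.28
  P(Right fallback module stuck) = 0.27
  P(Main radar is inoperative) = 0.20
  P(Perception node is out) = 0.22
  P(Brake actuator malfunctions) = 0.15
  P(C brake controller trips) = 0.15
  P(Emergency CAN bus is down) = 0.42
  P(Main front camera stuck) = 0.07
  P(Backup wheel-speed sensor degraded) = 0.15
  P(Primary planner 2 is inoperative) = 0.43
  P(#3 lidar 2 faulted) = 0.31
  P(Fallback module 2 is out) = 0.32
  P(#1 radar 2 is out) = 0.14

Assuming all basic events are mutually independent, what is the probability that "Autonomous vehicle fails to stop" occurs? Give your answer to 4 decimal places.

P(Actuation path lost) [AND] = 0.37 × 0.28 × 0.27 = 0.027972
P(Planning chain lost) [AND] = 0.20 × 0.22 × 0.15 = 0.006600
P(Brake command down) [AND] = 0.006600 × 0.15 × 0.42 = 0.000416
P(Redundant channel lost) [OR] = 1 − (1−0.000416) × (1−0.07) = 0.070387
P(Fallback branch unavailable) [AND] = 0.15 × 0.43 × 0.31 × 0.32 = 0.006398
P(Perception stack fails) [OR] = 1 − (1−0.006398) × (1−0.14) = 0.145502
P(Autonomous vehicle fails to stop) [OR] = 1 − (1−0.027972) × (1−0.070387) × (1−0.145502) = 0.227867
Rounded to 4 decimal places: P(Autonomous vehicle fails to stop) ≈ 0.2279.

0.2279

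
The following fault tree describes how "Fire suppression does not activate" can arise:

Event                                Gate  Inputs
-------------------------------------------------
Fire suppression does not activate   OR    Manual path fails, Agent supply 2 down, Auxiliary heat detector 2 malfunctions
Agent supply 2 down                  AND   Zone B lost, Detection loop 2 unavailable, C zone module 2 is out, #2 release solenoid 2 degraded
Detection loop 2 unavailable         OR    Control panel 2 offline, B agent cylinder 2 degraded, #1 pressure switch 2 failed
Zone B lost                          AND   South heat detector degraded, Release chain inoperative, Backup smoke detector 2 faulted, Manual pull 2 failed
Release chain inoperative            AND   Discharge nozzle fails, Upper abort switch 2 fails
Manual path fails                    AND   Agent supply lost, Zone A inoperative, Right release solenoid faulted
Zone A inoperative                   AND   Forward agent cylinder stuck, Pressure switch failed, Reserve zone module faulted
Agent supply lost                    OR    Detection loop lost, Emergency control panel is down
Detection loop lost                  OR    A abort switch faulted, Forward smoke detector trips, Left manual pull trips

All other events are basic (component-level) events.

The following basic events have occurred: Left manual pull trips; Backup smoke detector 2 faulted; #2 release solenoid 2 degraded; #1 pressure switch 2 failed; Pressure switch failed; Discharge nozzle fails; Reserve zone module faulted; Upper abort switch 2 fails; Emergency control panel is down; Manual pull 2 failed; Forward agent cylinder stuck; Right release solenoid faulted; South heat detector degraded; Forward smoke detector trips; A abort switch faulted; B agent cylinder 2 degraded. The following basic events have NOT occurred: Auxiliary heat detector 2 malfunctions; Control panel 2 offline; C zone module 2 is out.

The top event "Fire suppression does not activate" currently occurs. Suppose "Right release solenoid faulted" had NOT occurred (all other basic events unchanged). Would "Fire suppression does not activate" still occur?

No

Counterfactual: set "Right release solenoid faulted" to not occurred.
Detection loop lost [OR]: A abort switch faulted=occurs, Forward smoke detector trips=occurs, Left manual pull trips=occurs → at least one input occurs → occurs.
Agent supply lost [OR]: Detection loop lost=occurs, Emergency control panel is down=occurs → at least one input occurs → occurs.
Zone A inoperative [AND]: Forward agent cylinder stuck=occurs, Pressure switch failed=occurs, Reserve zone module faulted=occurs → all inputs occur → occurs.
Manual path fails [AND]: Agent supply lost=occurs, Zone A inoperative=occurs, Right release solenoid faulted=not → not all inputs occur → does not occur.
Release chain inoperative [AND]: Discharge nozzle fails=occurs, Upper abort switch 2 fails=occurs → all inputs occur → occurs.
Zone B lost [AND]: South heat detector degraded=occurs, Release chain inoperative=occurs, Backup smoke detector 2 faulted=occurs, Manual pull 2 failed=occurs → all inputs occur → occurs.
Detection loop 2 unavailable [OR]: Control panel 2 offline=not, B agent cylinder 2 degraded=occurs, #1 pressure switch 2 failed=occurs → at least one input occurs → occurs.
Agent supply 2 down [AND]: Zone B lost=occurs, Detection loop 2 unavailable=occurs, C zone module 2 is out=not, #2 release solenoid 2 degraded=occurs → not all inputs occur → does not occur.
Fire suppression does not activate [OR]: Manual path fails=not, Agent supply 2 down=not, Auxiliary heat detector 2 malfunctions=not → no input occurs → does not occur.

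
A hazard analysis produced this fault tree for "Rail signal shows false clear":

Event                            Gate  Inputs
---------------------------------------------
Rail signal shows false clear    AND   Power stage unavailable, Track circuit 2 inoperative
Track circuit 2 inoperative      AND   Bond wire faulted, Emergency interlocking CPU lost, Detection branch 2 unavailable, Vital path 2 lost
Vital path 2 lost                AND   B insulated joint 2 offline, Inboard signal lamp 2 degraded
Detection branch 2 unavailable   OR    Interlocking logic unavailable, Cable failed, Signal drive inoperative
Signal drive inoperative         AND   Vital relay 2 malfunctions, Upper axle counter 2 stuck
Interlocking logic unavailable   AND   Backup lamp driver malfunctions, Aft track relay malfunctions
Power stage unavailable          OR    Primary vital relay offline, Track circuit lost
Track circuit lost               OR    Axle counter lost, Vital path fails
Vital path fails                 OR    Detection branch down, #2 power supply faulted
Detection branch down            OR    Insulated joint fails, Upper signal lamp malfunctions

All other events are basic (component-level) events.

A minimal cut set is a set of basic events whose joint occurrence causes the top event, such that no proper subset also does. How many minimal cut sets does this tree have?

15

Detection branch down [OR]: union of children's cut sets → 2 cut set(s).
Vital path fails [OR]: union of children's cut sets → 3 cut set(s).
Track circuit lost [OR]: union of children's cut sets → 4 cut set(s).
Power stage unavailable [OR]: union of children's cut sets → 5 cut set(s).
Interlocking logic unavailable [AND]: one cut set from each child combined → 1 × 1 = 1 cut set(s).
Signal drive inoperative [AND]: one cut set from each child combined → 1 × 1 = 1 cut set(s).
Detection branch 2 unavailable [OR]: union of children's cut sets → 3 cut set(s).
Vital path 2 lost [AND]: one cut set from each child combined → 1 × 1 = 1 cut set(s).
Track circuit 2 inoperative [AND]: one cut set from each child combined → 1 × 1 × 3 × 1 = 3 cut set(s).
Rail signal shows false clear [AND]: one cut set from each child combined → 5 × 3 = 15 cut set(s).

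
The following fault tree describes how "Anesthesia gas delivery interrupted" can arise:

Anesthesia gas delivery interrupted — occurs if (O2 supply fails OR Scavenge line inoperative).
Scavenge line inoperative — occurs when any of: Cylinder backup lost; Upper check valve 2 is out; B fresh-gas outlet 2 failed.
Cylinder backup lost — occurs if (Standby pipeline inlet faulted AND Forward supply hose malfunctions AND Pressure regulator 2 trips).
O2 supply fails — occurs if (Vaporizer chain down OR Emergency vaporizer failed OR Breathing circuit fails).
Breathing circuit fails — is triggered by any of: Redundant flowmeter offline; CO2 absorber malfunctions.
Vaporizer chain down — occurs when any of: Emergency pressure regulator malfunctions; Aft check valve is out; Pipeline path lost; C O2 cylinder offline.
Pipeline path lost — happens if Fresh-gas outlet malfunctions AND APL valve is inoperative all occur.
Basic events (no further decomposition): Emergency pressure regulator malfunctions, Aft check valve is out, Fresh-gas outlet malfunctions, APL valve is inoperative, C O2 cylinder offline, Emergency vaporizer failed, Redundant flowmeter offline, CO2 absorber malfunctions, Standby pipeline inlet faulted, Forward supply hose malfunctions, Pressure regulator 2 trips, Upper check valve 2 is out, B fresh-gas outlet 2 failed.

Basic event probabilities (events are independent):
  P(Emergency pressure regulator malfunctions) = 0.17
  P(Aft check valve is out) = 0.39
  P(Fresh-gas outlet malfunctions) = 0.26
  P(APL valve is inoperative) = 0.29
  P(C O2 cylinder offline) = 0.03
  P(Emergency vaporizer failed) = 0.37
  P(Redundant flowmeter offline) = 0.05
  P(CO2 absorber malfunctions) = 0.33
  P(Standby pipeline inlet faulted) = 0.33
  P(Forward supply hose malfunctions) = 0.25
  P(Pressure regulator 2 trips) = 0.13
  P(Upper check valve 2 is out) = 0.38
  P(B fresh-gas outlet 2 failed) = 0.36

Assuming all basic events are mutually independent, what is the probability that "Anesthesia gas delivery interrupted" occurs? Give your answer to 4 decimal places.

P(Pipeline path lost) [AND] = 0.26 × 0.29 = 0.075400
P(Vaporizer chain down) [OR] = 1 − (1−0.17) × (1−0.39) × (1−0.075400) × (1−0.03) = 0.545919
P(Breathing circuit fails) [OR] = 1 − (1−0.05) × (1−0.33) = 0.363500
P(O2 supply fails) [OR] = 1 − (1−0.545919) × (1−0.37) × (1−0.363500) = 0.817916
P(Cylinder backup lost) [AND] = 0.33 × 0.25 × 0.13 = 0.010725
P(Scavenge line inoperative) [OR] = 1 − (1−0.010725) × (1−0.38) × (1−0.36) = 0.607456
P(Anesthesia gas delivery interrupted) [OR] = 1 − (1−0.817916) × (1−0.607456) = 0.928524
Rounded to 4 decimal places: P(Anesthesia gas delivery interrupted) ≈ 0.9285.

0.9285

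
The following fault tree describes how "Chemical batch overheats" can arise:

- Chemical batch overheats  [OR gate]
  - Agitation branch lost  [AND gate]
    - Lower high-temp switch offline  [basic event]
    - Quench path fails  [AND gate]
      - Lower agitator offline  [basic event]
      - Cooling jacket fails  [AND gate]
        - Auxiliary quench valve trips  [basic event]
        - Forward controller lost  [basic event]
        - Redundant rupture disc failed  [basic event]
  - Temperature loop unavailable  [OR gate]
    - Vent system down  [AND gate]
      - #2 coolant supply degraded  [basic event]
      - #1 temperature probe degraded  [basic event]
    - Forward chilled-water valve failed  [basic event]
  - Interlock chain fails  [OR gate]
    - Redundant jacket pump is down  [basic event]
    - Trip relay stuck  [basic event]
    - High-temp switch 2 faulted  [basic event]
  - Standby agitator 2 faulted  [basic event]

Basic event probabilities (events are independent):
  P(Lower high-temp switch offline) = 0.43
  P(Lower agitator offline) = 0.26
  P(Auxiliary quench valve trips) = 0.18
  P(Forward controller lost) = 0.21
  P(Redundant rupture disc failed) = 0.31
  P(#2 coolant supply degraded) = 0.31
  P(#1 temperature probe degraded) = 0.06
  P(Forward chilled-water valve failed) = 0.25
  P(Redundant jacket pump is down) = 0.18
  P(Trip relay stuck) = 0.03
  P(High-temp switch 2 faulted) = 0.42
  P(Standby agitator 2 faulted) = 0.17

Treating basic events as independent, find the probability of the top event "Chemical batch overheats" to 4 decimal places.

0.7185

P(Cooling jacket fails) [AND] = 0.18 × 0.21 × 0.31 = 0.011718
P(Quench path fails) [AND] = 0.26 × 0.011718 = 0.003047
P(Agitation branch lost) [AND] = 0.43 × 0.003047 = 0.001310
P(Vent system down) [AND] = 0.31 × 0.06 = 0.018600
P(Temperature loop unavailable) [OR] = 1 − (1−0.018600) × (1−0.25) = 0.263950
P(Interlock chain fails) [OR] = 1 − (1−0.18) × (1−0.03) × (1−0.42) = 0.538668
P(Chemical batch overheats) [OR] = 1 − (1−0.001310) × (1−0.263950) × (1−0.538668) × (1−0.17) = 0.718532
Rounded to 4 decimal places: P(Chemical batch overheats) ≈ 0.7185.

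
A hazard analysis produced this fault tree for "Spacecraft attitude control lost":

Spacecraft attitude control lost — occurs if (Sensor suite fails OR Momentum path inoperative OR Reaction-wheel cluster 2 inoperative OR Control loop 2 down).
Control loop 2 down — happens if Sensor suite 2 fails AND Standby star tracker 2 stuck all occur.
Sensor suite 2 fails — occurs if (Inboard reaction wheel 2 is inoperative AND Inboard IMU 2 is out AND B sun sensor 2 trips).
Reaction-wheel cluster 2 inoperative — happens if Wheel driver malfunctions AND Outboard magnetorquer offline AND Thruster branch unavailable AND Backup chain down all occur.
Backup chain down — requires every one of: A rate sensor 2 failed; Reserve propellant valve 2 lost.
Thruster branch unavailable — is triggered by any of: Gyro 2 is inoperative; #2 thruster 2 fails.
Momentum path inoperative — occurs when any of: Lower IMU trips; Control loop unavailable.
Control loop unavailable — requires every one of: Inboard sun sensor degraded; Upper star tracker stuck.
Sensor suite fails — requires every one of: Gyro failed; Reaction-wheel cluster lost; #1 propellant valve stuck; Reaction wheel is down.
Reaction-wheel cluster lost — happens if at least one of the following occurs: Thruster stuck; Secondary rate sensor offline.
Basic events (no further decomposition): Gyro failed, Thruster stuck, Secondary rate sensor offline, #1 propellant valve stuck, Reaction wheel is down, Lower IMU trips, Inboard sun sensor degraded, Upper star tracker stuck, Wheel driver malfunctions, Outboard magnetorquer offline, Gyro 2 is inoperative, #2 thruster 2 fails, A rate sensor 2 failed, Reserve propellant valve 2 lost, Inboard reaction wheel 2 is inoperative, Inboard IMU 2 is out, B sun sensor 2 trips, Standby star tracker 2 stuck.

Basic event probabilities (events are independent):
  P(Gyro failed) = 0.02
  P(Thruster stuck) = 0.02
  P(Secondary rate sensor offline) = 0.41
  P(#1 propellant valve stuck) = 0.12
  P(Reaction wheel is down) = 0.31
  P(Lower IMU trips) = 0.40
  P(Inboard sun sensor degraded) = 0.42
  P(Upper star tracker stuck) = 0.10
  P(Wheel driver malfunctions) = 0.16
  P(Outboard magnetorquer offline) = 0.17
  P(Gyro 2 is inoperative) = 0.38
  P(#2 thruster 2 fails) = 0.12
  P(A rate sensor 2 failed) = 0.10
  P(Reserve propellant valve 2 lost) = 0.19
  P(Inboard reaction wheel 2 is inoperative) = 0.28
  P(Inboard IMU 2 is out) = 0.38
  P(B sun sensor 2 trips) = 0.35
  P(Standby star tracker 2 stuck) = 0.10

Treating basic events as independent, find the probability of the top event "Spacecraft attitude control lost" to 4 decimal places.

P(Reaction-wheel cluster lost) [OR] = 1 − (1−0.02) × (1−0.41) = 0.421800
P(Sensor suite fails) [AND] = 0.02 × 0.421800 × 0.12 × 0.31 = 0.000314
P(Control loop unavailable) [AND] = 0.42 × 0.10 = 0.042000
P(Momentum path inoperative) [OR] = 1 − (1−0.40) × (1−0.042000) = 0.425200
P(Thruster branch unavailable) [OR] = 1 − (1−0.38) × (1−0.12) = 0.454400
P(Backup chain down) [AND] = 0.10 × 0.19 = 0.019000
P(Reaction-wheel cluster 2 inoperative) [AND] = 0.16 × 0.17 × 0.454400 × 0.019000 = 0.000235
P(Sensor suite 2 fails) [AND] = 0.28 × 0.38 × 0.35 = 0.037240
P(Control loop 2 down) [AND] = 0.037240 × 0.10 = 0.003724
P(Spacecraft attitude control lost) [OR] = 1 − (1−0.000314) × (1−0.425200) × (1−0.000235) × (1−0.003724) = 0.427655
Rounded to 4 decimal places: P(Spacecraft attitude control lost) ≈ 0.4277.

0.4277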